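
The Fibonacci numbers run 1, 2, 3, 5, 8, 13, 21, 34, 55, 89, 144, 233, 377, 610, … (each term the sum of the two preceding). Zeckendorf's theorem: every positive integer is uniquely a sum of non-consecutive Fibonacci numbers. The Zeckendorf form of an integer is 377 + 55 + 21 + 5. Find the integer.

458

377 + 55 + 21 + 5 = 458.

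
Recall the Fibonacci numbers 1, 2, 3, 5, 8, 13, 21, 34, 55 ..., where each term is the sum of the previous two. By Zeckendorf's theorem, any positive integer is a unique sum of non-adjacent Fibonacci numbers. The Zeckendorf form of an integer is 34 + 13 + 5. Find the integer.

52

34 + 13 + 5 = 52.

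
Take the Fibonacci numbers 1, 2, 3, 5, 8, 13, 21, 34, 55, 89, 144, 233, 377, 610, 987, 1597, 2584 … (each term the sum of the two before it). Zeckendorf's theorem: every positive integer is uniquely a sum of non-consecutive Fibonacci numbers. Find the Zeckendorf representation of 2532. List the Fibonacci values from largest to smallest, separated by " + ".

1597 + 610 + 233 + 89 + 3

Repeatedly subtract the largest Fibonacci number that fits:
take 1597 (≤ 2532); 2532 − 1597 = 935
take 610 (≤ 935); 935 − 610 = 325
take 233 (≤ 325); 325 − 233 = 92
take 89 (≤ 92); 92 − 89 = 3
take 3 (≤ 3); 3 − 3 = 0
So 2532 = 1597 + 610 + 233 + 89 + 3, with no two terms consecutive in the sequence.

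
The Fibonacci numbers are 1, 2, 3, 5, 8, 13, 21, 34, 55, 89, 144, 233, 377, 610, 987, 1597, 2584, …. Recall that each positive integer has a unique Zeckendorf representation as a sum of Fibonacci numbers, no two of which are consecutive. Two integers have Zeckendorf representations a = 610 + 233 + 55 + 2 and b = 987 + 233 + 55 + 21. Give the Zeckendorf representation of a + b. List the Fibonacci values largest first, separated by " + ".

The two numbers are 900 and 1296, so their sum is 2196.
2196: greatest Fibonacci not exceeding it is 1597, leaving 599
599: greatest Fibonacci not exceeding it is 377, leaving 222
222: greatest Fibonacci not exceeding it is 144, leaving 78
78: greatest Fibonacci not exceeding it is 55, leaving 23
23: greatest Fibonacci not exceeding it is 21, leaving 2
2: greatest Fibonacci not exceeding it is 2, leaving 0

1597 + 377 + 144 + 55 + 21 + 2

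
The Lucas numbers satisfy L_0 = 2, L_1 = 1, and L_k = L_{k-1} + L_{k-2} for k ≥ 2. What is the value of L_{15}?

1364

Iterating the recurrence up to L_{7} = 29 and L_{6} = 18:
L_{8} = L_{7} + L_{6} = 29 + 18 = 47
L_{9} = L_{8} + L_{7} = 47 + 29 = 76
L_{10} = L_{9} + L_{8} = 76 + 47 = 123
L_{11} = L_{10} + L_{9} = 123 + 76 = 199
L_{12} = L_{11} + L_{10} = 199 + 123 = 322
L_{13} = L_{12} + L_{11} = 322 + 199 = 521
L_{14} = L_{13} + L_{12} = 521 + 322 = 843
L_{15} = L_{14} + L_{13} = 843 + 521 = 1364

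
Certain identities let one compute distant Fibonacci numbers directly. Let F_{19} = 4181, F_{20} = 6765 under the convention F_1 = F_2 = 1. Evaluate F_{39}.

63245986

By the addition formula F_{m+n} = F_m F_{n+1} + F_{m−1} F_n with m=20, n=19: F_{39} = 6765·6765 + 4181·4181 = 45765225 + 17480761 = 63245986.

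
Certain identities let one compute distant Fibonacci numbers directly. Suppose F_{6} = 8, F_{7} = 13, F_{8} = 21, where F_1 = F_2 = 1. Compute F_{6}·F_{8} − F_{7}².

8·21 − 13² = 168 − 169 = -1. (Cassini's identity: F_{k−1}F_{k+1} − F_k² = (−1)^k.)

-1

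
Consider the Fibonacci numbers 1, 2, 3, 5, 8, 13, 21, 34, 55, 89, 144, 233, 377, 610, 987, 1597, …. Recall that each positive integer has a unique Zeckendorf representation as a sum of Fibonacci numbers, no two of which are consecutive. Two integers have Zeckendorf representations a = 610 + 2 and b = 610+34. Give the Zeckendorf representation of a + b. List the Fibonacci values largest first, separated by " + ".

987 + 233 + 34 + 2

The two numbers are 612 and 644, so their sum is 1256.
Greedy algorithm:
largest Fibonacci ≤ 1256 is 987; 1256 − 987 = 269
largest Fibonacci ≤ 269 is 233; 269 − 233 = 36
largest Fibonacci ≤ 36 is 34; 36 − 34 = 2
largest Fibonacci ≤ 2 is 2; 2 − 2 = 0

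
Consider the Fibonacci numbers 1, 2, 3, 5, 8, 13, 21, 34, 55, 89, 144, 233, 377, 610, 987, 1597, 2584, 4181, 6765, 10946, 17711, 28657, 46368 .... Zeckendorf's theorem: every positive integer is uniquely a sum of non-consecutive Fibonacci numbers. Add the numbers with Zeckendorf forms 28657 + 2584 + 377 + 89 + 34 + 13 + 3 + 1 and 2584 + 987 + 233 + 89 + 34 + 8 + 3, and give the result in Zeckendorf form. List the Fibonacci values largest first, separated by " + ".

The two numbers are 31758 and 3938, so their sum is 35696.
Greedily peel off the largest Fibonacci term at each step:
35696 − 28657 = 7039
7039 − 6765 = 274
274 − 233 = 41
41 − 34 = 7
7 − 5 = 2
2 − 2 = 0

28657 + 6765 + 233 + 34 + 5 + 2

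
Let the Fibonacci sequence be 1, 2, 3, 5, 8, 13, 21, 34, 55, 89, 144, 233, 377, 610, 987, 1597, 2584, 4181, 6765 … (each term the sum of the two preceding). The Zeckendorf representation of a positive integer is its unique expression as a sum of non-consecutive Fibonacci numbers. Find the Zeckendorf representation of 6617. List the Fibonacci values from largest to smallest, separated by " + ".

4181 + 1597 + 610 + 144 + 55 + 21 + 8 + 1

Greedy algorithm:
6617: greatest Fibonacci not exceeding it is 4181, leaving 2436
2436: greatest Fibonacci not exceeding it is 1597, leaving 839
839: greatest Fibonacci not exceeding it is 610, leaving 229
229: greatest Fibonacci not exceeding it is 144, leaving 85
85: greatest Fibonacci not exceeding it is 55, leaving 30
30: greatest Fibonacci not exceeding it is 21, leaving 9
9: greatest Fibonacci not exceeding it is 8, leaving 1
1: greatest Fibonacci not exceeding it is 1, leaving 0
So 6617 = 4181 + 1597 + 610 + 144 + 55 + 21 + 8 + 1, with no two terms consecutive in the sequence.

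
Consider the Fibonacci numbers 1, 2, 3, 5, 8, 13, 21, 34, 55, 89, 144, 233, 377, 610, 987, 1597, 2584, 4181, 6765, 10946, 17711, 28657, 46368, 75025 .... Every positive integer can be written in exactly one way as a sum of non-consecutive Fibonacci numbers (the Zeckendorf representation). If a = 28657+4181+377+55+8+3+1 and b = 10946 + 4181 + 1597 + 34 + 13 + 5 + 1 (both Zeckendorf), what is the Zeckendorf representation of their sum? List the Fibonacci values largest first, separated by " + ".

46368 + 2584 + 987 + 89 + 21 + 8 + 2

The two numbers are 33282 and 16777, so their sum is 50059.
Repeatedly subtract the largest Fibonacci number that fits:
50059 − 46368 = 3691
3691 − 2584 = 1107
1107 − 987 = 120
120 − 89 = 31
31 − 21 = 10
10 − 8 = 2
2 − 2 = 0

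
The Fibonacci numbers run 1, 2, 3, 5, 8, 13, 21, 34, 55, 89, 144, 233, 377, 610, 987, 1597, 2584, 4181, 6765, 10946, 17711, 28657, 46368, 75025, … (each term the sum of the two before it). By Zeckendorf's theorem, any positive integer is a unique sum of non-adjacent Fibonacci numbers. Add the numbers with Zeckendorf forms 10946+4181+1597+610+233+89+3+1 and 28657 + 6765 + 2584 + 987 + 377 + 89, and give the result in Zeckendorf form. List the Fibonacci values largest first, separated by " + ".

46368 + 6765 + 2584 + 987 + 377 + 34 + 3 + 1

The two numbers are 17660 and 39459, so their sum is 57119.
Greedily peel off the largest Fibonacci term at each step:
57119 − 46368 = 10751
10751 − 6765 = 3986
3986 − 2584 = 1402
1402 − 987 = 415
415 − 377 = 38
38 − 34 = 4
4 − 3 = 1
1 − 1 = 0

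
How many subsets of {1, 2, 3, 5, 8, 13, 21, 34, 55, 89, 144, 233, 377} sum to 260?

12

260 = 233+21+5+1 = 233+21+3+2+1 = 233+13+8+5+1 = 144+89+21+5+1 = 233+13+8+3+2+1 = … (7 more), for 12 in all.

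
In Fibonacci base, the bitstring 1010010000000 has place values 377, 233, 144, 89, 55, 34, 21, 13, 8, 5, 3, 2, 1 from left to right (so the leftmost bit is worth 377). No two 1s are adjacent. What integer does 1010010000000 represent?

555

Summing the place values of the 1 bits: 377 + 144 + 34 = 555.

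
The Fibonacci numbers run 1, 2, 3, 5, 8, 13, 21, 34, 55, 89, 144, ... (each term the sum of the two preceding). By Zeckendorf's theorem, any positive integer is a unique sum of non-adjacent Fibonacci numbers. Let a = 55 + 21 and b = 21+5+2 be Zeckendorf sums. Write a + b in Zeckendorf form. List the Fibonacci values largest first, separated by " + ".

89 + 13 + 2

The two numbers are 76 and 28, so their sum is 104.
Greedy algorithm:
subtract 89 from 104: 15 remains
subtract 13 from 15: 2 remains
subtract 2 from 2: 0 remains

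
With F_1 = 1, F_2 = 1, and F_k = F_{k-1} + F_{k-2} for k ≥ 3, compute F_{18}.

Iterating the recurrence up to F_{12} = 144 and F_{11} = 89:
F_{13} = F_{12} + F_{11} = 144 + 89 = 233
F_{14} = F_{13} + F_{12} = 233 + 144 = 377
F_{15} = F_{14} + F_{13} = 377 + 233 = 610
F_{16} = F_{15} + F_{14} = 610 + 377 = 987
F_{17} = F_{16} + F_{15} = 987 + 610 = 1597
F_{18} = F_{17} + F_{16} = 1597 + 987 = 2584

2584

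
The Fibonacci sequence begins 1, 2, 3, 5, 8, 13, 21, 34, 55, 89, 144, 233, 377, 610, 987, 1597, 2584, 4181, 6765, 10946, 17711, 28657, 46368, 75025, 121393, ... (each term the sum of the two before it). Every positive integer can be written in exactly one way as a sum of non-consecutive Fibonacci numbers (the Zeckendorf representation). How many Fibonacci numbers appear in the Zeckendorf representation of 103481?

9

Greedy algorithm:
103481 − 75025 = 28456
28456 − 17711 = 10745
10745 − 6765 = 3980
3980 − 2584 = 1396
1396 − 987 = 409
409 − 377 = 32
32 − 21 = 11
11 − 8 = 3
3 − 3 = 0
103481 = 75025 + 17711 + 6765 + 2584 + 987 + 377 + 21 + 8 + 3, which has 9 terms.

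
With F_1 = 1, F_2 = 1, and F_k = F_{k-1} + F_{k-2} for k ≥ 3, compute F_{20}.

6765

Iterating the recurrence up to F_{16} = 987 and F_{15} = 610:
F_{17} = F_{16} + F_{15} = 987 + 610 = 1597
F_{18} = F_{17} + F_{16} = 1597 + 987 = 2584
F_{19} = F_{18} + F_{17} = 2584 + 1597 = 4181
F_{20} = F_{19} + F_{18} = 4181 + 2584 = 6765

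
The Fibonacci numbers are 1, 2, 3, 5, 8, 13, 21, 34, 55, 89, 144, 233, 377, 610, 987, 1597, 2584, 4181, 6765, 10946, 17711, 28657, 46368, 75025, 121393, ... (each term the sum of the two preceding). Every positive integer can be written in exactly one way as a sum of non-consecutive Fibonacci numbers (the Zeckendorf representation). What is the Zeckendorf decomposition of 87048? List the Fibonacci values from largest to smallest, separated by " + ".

75025 + 10946 + 987 + 89 + 1

Greedily peel off the largest Fibonacci term at each step:
subtract 75025 from 87048: 12023 remains
subtract 10946 from 12023: 1077 remains
subtract 987 from 1077: 90 remains
subtract 89 from 90: 1 remains
subtract 1 from 1: 0 remains
So 87048 = 75025 + 10946 + 987 + 89 + 1, with no two terms consecutive in the sequence.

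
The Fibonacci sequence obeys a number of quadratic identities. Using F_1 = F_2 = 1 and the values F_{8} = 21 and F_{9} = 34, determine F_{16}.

By the doubling identity F_{2k} = F_k(2F_{k+1} − F_k): F_{16} = 21·(2·34 − 21) = 21·47 = 987.

987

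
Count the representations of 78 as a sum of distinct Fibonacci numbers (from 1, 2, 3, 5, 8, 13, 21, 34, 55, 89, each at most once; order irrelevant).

5

78 = 55+21+2 = 55+13+8+2 = 55+13+5+3+2 = 34+21+13+8+2 = … (1 more), for 5 in all.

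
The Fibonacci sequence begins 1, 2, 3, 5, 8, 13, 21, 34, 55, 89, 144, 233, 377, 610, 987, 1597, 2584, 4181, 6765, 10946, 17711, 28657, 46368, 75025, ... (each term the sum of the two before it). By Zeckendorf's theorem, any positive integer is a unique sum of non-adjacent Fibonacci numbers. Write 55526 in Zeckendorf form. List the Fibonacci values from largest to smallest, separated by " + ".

46368 + 6765 + 1597 + 610 + 144 + 34 + 8

Greedily peel off the largest Fibonacci term at each step:
largest Fibonacci ≤ 55526 is 46368; 55526 − 46368 = 9158
largest Fibonacci ≤ 9158 is 6765; 9158 − 6765 = 2393
largest Fibonacci ≤ 2393 is 1597; 2393 − 1597 = 796
largest Fibonacci ≤ 796 is 610; 796 − 610 = 186
largest Fibonacci ≤ 186 is 144; 186 − 144 = 42
largest Fibonacci ≤ 42 is 34; 42 − 34 = 8
largest Fibonacci ≤ 8 is 8; 8 − 8 = 0
So 55526 = 46368 + 6765 + 1597 + 610 + 144 + 34 + 8, with no two terms consecutive in the sequence.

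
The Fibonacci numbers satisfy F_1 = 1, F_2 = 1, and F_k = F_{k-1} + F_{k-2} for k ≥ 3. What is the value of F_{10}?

55

Iterating the recurrence up to F_{6} = 8 and F_{5} = 5:
F_{7} = F_{6} + F_{5} = 8 + 5 = 13
F_{8} = F_{7} + F_{6} = 13 + 8 = 21
F_{9} = F_{8} + F_{7} = 21 + 13 = 34
F_{10} = F_{9} + F_{8} = 34 + 21 = 55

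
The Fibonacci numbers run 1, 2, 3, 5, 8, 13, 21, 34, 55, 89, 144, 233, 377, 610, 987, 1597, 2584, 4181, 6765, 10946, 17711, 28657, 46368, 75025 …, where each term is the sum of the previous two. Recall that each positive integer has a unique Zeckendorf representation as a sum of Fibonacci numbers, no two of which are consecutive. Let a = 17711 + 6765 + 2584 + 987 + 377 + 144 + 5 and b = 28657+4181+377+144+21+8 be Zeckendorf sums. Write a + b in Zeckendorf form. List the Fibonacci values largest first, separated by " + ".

46368 + 10946 + 4181 + 377 + 89

The two numbers are 28573 and 33388, so their sum is 61961.
Greedily peel off the largest Fibonacci term at each step:
subtract 46368 from 61961: 15593 remains
subtract 10946 from 15593: 4647 remains
subtract 4181 from 4647: 466 remains
subtract 377 from 466: 89 remains
subtract 89 from 89: 0 remains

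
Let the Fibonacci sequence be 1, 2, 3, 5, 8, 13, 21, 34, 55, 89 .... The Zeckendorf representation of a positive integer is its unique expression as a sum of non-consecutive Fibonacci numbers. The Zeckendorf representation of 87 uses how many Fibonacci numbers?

4

Greedily peel off the largest Fibonacci term at each step:
largest Fibonacci ≤ 87 is 55; 87 − 55 = 32
largest Fibonacci ≤ 32 is 21; 32 − 21 = 11
largest Fibonacci ≤ 11 is 8; 11 − 8 = 3
largest Fibonacci ≤ 3 is 3; 3 − 3 = 0
87 = 55 + 21 + 8 + 3, which has 4 terms.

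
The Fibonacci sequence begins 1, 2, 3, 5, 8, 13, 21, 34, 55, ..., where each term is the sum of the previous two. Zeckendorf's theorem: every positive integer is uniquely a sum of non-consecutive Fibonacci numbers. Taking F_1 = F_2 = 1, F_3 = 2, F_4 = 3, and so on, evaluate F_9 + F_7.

F_9 + F_7 = 34 + 13 = 47.

47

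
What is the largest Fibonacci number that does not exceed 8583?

6765

6765 ≤ 8583 < 10946, so the largest Fibonacci number not exceeding 8583 is 6765.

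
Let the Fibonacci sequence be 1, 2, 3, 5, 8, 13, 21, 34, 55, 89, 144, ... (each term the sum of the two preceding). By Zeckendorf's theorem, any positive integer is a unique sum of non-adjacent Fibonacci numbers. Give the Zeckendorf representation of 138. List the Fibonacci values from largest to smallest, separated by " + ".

89 + 34 + 13 + 2

Greedily peel off the largest Fibonacci term at each step:
89 ≤ 138 < 144, so take 89; remainder 49
34 ≤ 49 < 55, so take 34; remainder 15
13 ≤ 15 < 21, so take 13; remainder 2
2 ≤ 2 < 3, so take 2; remainder 0
So 138 = 89 + 34 + 13 + 2, with no two terms consecutive in the sequence.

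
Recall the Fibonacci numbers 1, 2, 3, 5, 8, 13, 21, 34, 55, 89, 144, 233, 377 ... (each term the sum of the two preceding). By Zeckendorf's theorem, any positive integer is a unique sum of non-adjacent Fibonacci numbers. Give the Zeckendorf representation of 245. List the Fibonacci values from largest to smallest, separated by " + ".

233 + 8 + 3 + 1

245 − 233 = 12
12 − 8 = 4
4 − 3 = 1
1 − 1 = 0
So 245 = 233 + 8 + 3 + 1, with no two terms consecutive in the sequence.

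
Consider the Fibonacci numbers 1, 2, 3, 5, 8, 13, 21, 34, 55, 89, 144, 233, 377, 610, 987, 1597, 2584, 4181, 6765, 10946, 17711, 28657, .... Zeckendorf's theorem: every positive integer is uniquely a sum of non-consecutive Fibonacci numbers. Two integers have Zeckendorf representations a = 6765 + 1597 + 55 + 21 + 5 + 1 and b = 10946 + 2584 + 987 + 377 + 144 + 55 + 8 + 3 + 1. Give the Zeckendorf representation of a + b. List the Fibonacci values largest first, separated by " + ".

17711 + 4181 + 1597 + 55 + 5

The two numbers are 8444 and 15105, so their sum is 23549.
subtract 17711 from 23549: 5838 remains
subtract 4181 from 5838: 1657 remains
subtract 1597 from 1657: 60 remains
subtract 55 from 60: 5 remains
subtract 5 from 5: 0 remains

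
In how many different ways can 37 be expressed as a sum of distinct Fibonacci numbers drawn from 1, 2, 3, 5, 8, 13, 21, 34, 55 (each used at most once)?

6

Each representation comes from the Zeckendorf form by replacing some F_k with F_{k−1} + F_{k−2} where possible.
37 = 34+3 = 34+2+1 = 21+13+3 = 21+13+2+1 = 21+8+5+3 = … (1 more), for 6 in all.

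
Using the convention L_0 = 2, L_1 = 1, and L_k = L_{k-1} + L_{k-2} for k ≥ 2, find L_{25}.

167761

Iterating the recurrence up to L_{19} = 9349 and L_{18} = 5778:
L_{20} = L_{19} + L_{18} = 9349 + 5778 = 15127
L_{21} = L_{20} + L_{19} = 15127 + 9349 = 24476
L_{22} = L_{21} + L_{20} = 24476 + 15127 = 39603
L_{23} = L_{22} + L_{21} = 39603 + 24476 = 64079
L_{24} = L_{23} + L_{22} = 64079 + 39603 = 103682
L_{25} = L_{24} + L_{23} = 103682 + 64079 = 167761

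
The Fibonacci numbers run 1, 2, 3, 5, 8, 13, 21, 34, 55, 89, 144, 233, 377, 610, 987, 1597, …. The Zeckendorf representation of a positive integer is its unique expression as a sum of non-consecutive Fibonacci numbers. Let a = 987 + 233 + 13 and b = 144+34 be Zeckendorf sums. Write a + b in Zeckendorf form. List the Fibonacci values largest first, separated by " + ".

The two numbers are 1233 and 178, so their sum is 1411.
Repeatedly subtract the largest Fibonacci number that fits:
subtract 987 from 1411: 424 remains
subtract 377 from 424: 47 remains
subtract 34 from 47: 13 remains
subtract 13 from 13: 0 remains

987 + 377 + 34 + 13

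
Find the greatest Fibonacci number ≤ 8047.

6765

6765 ≤ 8047 < 10946, so the largest Fibonacci number not exceeding 8047 is 6765.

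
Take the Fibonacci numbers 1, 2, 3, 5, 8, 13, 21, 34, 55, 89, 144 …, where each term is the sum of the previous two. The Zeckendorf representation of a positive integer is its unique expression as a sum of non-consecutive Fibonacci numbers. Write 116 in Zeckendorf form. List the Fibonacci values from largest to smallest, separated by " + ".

89 + 21 + 5 + 1

Greedy algorithm:
116 − 89 = 27
27 − 21 = 6
6 − 5 = 1
1 − 1 = 0
So 116 = 89 + 21 + 5 + 1, with no two terms consecutive in the sequence.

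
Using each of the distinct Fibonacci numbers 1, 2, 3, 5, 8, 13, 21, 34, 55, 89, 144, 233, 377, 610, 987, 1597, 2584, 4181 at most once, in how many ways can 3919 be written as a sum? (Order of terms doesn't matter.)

Each representation comes from the Zeckendorf form by replacing some F_k with F_{k−1} + F_{k−2} where possible.
3919 = 2584+987+233+89+21+5 = 2584+987+233+89+21+3+2 = 2584+987+233+89+13+8+5 = 2584+987+233+55+34+21+5 = 2584+610+377+233+89+21+5 = … (31 more), for 36 in all.

36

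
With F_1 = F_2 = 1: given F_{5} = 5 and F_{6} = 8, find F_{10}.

By the doubling identity F_{2k} = F_k(2F_{k+1} − F_k): F_{10} = 5·(2·8 − 5) = 5·11 = 55.

55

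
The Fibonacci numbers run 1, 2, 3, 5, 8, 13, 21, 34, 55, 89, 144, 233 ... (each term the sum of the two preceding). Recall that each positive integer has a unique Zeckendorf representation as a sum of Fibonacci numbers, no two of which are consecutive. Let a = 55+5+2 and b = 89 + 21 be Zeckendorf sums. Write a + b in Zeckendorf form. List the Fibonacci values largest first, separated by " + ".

144 + 21 + 5 + 2

The two numbers are 62 and 110, so their sum is 172.
172: greatest Fibonacci not exceeding it is 144, leaving 28
28: greatest Fibonacci not exceeding it is 21, leaving 7
7: greatest Fibonacci not exceeding it is 5, leaving 2
2: greatest Fibonacci not exceeding it is 2, leaving 0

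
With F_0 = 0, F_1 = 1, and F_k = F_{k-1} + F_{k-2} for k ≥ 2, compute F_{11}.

89

Iterating the recurrence up to F_{7} = 13 and F_{6} = 8:
F_{8} = F_{7} + F_{6} = 13 + 8 = 21
F_{9} = F_{8} + F_{7} = 21 + 13 = 34
F_{10} = F_{9} + F_{8} = 34 + 21 = 55
F_{11} = F_{10} + F_{9} = 55 + 34 = 89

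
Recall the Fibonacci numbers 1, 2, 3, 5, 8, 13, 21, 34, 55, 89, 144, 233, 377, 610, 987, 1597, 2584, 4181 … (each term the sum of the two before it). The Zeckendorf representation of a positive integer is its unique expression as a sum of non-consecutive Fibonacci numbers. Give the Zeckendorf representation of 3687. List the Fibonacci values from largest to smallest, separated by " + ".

Greedily peel off the largest Fibonacci term at each step:
2584 ≤ 3687 < 4181, so take 2584; remainder 1103
987 ≤ 1103 < 1597, so take 987; remainder 116
89 ≤ 116 < 144, so take 89; remainder 27
21 ≤ 27 < 34, so take 21; remainder 6
5 ≤ 6 < 8, so take 5; remainder 1
1 ≤ 1 < 2, so take 1; remainder 0
So 3687 = 2584 + 987 + 89 + 21 + 5 + 1, with no two terms consecutive in the sequence.

2584 + 987 + 89 + 21 + 5 + 1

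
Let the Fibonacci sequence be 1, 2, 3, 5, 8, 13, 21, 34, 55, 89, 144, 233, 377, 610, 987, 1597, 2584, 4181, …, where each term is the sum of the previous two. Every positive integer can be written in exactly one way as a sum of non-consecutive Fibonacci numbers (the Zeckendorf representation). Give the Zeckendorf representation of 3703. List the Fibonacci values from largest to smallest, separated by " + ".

2584 + 987 + 89 + 34 + 8 + 1

Greedily peel off the largest Fibonacci term at each step:
take 2584 (≤ 3703); 3703 − 2584 = 1119
take 987 (≤ 1119); 1119 − 987 = 132
take 89 (≤ 132); 132 − 89 = 43
take 34 (≤ 43); 43 − 34 = 9
take 8 (≤ 9); 9 − 8 = 1
take 1 (≤ 1); 1 − 1 = 0
So 3703 = 2584 + 987 + 89 + 34 + 8 + 1, with no two terms consecutive in the sequence.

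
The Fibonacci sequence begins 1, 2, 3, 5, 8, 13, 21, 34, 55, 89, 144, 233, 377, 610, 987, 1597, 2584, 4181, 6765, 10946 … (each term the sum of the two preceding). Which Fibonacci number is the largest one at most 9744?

6765 ≤ 9744 < 10946, so the largest Fibonacci number not exceeding 9744 is 6765.

6765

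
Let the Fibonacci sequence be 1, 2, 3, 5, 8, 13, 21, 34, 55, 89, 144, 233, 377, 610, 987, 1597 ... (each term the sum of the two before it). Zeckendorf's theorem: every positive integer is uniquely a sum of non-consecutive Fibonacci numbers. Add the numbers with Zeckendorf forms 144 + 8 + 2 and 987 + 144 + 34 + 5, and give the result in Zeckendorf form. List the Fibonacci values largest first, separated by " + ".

987 + 233 + 89 + 13 + 2

The two numbers are 154 and 1170, so their sum is 1324.
Greedy algorithm:
take 987 (≤ 1324); 1324 − 987 = 337
take 233 (≤ 337); 337 − 233 = 104
take 89 (≤ 104); 104 − 89 = 15
take 13 (≤ 15); 15 − 13 = 2
take 2 (≤ 2); 2 − 2 = 0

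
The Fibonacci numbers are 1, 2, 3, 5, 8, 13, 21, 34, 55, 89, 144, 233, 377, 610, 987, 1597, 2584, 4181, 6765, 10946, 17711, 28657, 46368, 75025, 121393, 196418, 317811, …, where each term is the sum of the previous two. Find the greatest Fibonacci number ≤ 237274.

196418 ≤ 237274 < 317811, so the largest Fibonacci number not exceeding 237274 is 196418.

196418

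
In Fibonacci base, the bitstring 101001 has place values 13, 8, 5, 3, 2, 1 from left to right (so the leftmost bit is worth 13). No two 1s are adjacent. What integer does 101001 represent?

Summing the place values of the 1 bits: 13 + 5 + 1 = 19.

19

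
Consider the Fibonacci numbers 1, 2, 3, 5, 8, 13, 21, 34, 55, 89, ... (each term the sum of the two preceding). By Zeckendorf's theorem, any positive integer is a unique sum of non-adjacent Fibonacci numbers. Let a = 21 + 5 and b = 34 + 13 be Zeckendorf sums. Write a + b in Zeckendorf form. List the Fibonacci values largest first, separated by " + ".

The two numbers are 26 and 47, so their sum is 73.
Greedy algorithm:
73: greatest Fibonacci not exceeding it is 55, leaving 18
18: greatest Fibonacci not exceeding it is 13, leaving 5
5: greatest Fibonacci not exceeding it is 5, leaving 0

55 + 13 + 5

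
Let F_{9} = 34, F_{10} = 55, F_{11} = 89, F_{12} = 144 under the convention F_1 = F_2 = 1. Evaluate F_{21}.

By the addition formula F_{m+n} = F_m F_{n+1} + F_{m−1} F_n with m=12, n=9: F_{21} = 144·55 + 89·34 = 7920 + 3026 = 10946.

10946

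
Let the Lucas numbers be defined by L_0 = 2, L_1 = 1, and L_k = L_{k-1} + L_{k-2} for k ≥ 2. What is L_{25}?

Iterating the recurrence up to L_{21} = 24476 and L_{20} = 15127:
L_{22} = L_{21} + L_{20} = 24476 + 15127 = 39603
L_{23} = L_{22} + L_{21} = 39603 + 24476 = 64079
L_{24} = L_{23} + L_{22} = 64079 + 39603 = 103682
L_{25} = L_{24} + L_{23} = 103682 + 64079 = 167761

167761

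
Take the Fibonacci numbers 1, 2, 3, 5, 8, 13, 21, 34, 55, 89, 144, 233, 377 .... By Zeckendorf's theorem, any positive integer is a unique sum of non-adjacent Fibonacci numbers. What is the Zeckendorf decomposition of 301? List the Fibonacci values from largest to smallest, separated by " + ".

Greedily peel off the largest Fibonacci term at each step:
subtract 233 from 301: 68 remains
subtract 55 from 68: 13 remains
subtract 13 from 13: 0 remains
So 301 = 233 + 55 + 13, with no two terms consecutive in the sequence.

233 + 55 + 13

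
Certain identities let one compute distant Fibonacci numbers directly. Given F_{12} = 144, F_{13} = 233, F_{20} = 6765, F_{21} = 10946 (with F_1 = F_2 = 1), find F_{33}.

By the addition formula F_{m+n} = F_m F_{n+1} + F_{m−1} F_n with m=13, n=20: F_{33} = 233·10946 + 144·6765 = 2550418 + 974160 = 3524578.

3524578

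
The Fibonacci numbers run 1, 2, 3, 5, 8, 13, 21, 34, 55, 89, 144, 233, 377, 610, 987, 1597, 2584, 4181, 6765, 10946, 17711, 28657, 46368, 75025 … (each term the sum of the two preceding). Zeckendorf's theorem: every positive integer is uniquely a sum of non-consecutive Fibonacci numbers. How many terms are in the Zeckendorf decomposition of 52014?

8

52014 − 46368 = 5646
5646 − 4181 = 1465
1465 − 987 = 478
478 − 377 = 101
101 − 89 = 12
12 − 8 = 4
4 − 3 = 1
1 − 1 = 0
52014 = 46368 + 4181 + 987 + 377 + 89 + 8 + 3 + 1, which has 8 terms.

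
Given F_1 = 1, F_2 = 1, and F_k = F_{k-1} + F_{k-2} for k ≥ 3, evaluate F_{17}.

1597

Iterating the recurrence up to F_{12} = 144 and F_{11} = 89:
F_{13} = F_{12} + F_{11} = 144 + 89 = 233
F_{14} = F_{13} + F_{12} = 233 + 144 = 377
F_{15} = F_{14} + F_{13} = 377 + 233 = 610
F_{16} = F_{15} + F_{14} = 610 + 377 = 987
F_{17} = F_{16} + F_{15} = 987 + 610 = 1597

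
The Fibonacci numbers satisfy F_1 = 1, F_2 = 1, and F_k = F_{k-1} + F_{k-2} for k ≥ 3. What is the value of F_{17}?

1597

Iterating the recurrence up to F_{11} = 89 and F_{10} = 55:
F_{12} = F_{11} + F_{10} = 89 + 55 = 144
F_{13} = F_{12} + F_{11} = 144 + 89 = 233
F_{14} = F_{13} + F_{12} = 233 + 144 = 377
F_{15} = F_{14} + F_{13} = 377 + 233 = 610
F_{16} = F_{15} + F_{14} = 610 + 377 = 987
F_{17} = F_{16} + F_{15} = 987 + 610 = 1597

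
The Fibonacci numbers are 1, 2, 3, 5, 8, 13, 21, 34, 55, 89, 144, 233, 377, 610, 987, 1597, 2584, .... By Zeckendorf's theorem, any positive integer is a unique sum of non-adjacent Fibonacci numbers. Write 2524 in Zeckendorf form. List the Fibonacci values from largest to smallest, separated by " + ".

Repeatedly subtract the largest Fibonacci number that fits:
largest Fibonacci ≤ 2524 is 1597; 2524 − 1597 = 927
largest Fibonacci ≤ 927 is 610; 927 − 610 = 317
largest Fibonacci ≤ 317 is 233; 317 − 233 = 84
largest Fibonacci ≤ 84 is 55; 84 − 55 = 29
largest Fibonacci ≤ 29 is 21; 29 − 21 = 8
largest Fibonacci ≤ 8 is 8; 8 − 8 = 0
So 2524 = 1597 + 610 + 233 + 55 + 21 + 8, with no two terms consecutive in the sequence.

1597 + 610 + 233 + 55 + 21 + 8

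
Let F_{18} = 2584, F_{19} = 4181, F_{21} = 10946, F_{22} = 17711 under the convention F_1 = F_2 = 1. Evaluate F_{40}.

102334155

By the addition formula F_{m+n} = F_m F_{n+1} + F_{m−1} F_n with m=22, n=18: F_{40} = 17711·4181 + 10946·2584 = 74049691 + 28284464 = 102334155.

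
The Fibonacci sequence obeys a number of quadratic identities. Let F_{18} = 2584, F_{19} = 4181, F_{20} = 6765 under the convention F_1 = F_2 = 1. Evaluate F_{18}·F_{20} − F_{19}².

2584·6765 − 4181² = 17480760 − 17480761 = -1. (Cassini's identity: F_{k−1}F_{k+1} − F_k² = (−1)^k.)

-1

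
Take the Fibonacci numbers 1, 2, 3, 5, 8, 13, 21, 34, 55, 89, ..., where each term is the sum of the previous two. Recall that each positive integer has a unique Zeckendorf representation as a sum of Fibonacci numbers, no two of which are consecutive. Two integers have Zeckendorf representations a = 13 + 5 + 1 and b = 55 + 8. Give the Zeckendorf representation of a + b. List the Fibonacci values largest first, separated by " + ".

55 + 21 + 5 + 1

The two numbers are 19 and 63, so their sum is 82.
subtract 55 from 82: 27 remains
subtract 21 from 27: 6 remains
subtract 5 from 6: 1 remains
subtract 1 from 1: 0 remains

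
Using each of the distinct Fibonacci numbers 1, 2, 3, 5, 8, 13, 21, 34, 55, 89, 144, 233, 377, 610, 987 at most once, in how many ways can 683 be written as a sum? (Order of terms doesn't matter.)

18

Each representation comes from the Zeckendorf form by replacing some F_k with F_{k−1} + F_{k−2} where possible.
683 = 610+55+13+5 = 610+55+13+3+2 = 610+34+21+13+5 = 377+233+55+13+5 = … (14 more), for 18 in all.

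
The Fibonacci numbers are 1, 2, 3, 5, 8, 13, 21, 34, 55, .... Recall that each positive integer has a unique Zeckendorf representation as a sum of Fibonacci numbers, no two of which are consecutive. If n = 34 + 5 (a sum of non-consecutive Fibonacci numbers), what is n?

39

34 + 5 = 39.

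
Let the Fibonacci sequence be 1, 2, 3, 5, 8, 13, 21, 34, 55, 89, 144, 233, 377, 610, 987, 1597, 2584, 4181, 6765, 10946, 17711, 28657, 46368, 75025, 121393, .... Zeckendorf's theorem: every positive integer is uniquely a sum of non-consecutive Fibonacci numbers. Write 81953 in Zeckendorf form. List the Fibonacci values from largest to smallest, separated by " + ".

75025 + 6765 + 144 + 13 + 5 + 1

take 75025 (≤ 81953); 81953 − 75025 = 6928
take 6765 (≤ 6928); 6928 − 6765 = 163
take 144 (≤ 163); 163 − 144 = 19
take 13 (≤ 19); 19 − 13 = 6
take 5 (≤ 6); 6 − 5 = 1
take 1 (≤ 1); 1 − 1 = 0
So 81953 = 75025 + 6765 + 144 + 13 + 5 + 1, with no two terms consecutive in the sequence.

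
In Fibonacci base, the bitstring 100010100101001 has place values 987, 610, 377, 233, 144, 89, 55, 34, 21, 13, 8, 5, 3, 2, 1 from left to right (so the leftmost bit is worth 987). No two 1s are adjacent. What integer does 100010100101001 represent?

Summing the place values of the 1 bits: 987 + 144 + 55 + 13 + 5 + 1 = 1205.

1205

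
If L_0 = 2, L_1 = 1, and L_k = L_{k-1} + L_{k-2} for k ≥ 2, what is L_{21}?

Iterating the recurrence up to L_{15} = 1364 and L_{14} = 843:
L_{16} = L_{15} + L_{14} = 1364 + 843 = 2207
L_{17} = L_{16} + L_{15} = 2207 + 1364 = 3571
L_{18} = L_{17} + L_{16} = 3571 + 2207 = 5778
L_{19} = L_{18} + L_{17} = 5778 + 3571 = 9349
L_{20} = L_{19} + L_{18} = 9349 + 5778 = 15127
L_{21} = L_{20} + L_{19} = 15127 + 9349 = 24476

24476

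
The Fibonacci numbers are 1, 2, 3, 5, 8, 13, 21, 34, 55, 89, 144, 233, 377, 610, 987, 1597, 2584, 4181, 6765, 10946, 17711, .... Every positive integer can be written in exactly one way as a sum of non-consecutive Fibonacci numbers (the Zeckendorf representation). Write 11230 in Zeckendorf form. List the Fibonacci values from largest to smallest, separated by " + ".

10946 + 233 + 34 + 13 + 3 + 1

Greedy algorithm:
10946 ≤ 11230 < 17711, so take 10946; remainder 284
233 ≤ 284 < 377, so take 233; remainder 51
34 ≤ 51 < 55, so take 34; remainder 17
13 ≤ 17 < 21, so take 13; remainder 4
3 ≤ 4 < 5, so take 3; remainder 1
1 ≤ 1 < 2, so take 1; remainder 0
So 11230 = 10946 + 233 + 34 + 13 + 3 + 1, with no two terms consecutive in the sequence.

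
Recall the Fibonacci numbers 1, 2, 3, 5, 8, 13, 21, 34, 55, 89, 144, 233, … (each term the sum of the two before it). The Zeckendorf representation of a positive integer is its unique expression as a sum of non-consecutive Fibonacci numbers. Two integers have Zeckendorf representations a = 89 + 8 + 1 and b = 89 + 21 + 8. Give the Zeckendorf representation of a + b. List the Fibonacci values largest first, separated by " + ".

The two numbers are 98 and 118, so their sum is 216.
Repeatedly subtract the largest Fibonacci number that fits:
subtract 144 from 216: 72 remains
subtract 55 from 72: 17 remains
subtract 13 from 17: 4 remains
subtract 3 from 4: 1 remains
subtract 1 from 1: 0 remains

144 + 55 + 13 + 3 + 1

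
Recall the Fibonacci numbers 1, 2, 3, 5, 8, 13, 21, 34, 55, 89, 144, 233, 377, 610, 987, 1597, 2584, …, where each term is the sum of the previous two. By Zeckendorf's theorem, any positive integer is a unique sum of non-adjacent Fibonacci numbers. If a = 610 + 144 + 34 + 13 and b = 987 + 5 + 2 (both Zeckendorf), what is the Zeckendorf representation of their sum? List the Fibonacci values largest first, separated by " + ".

1597 + 144 + 34 + 13 + 5 + 2

The two numbers are 801 and 994, so their sum is 1795.
Greedy algorithm:
1795: greatest Fibonacci not exceeding it is 1597, leaving 198
198: greatest Fibonacci not exceeding it is 144, leaving 54
54: greatest Fibonacci not exceeding it is 34, leaving 20
20: greatest Fibonacci not exceeding it is 13, leaving 7
7: greatest Fibonacci not exceeding it is 5, leaving 2
2: greatest Fibonacci not exceeding it is 2, leaving 0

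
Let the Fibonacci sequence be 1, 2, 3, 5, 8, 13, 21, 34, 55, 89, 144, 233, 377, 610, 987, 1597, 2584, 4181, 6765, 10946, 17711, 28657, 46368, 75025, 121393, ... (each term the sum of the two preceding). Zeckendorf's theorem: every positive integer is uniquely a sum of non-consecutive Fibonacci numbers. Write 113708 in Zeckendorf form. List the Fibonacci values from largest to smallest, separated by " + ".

subtract 75025 from 113708: 38683 remains
subtract 28657 from 38683: 10026 remains
subtract 6765 from 10026: 3261 remains
subtract 2584 from 3261: 677 remains
subtract 610 from 677: 67 remains
subtract 55 from 67: 12 remains
subtract 8 from 12: 4 remains
subtract 3 from 4: 1 remains
subtract 1 from 1: 0 remains
So 113708 = 75025 + 28657 + 6765 + 2584 + 610 + 55 + 8 + 3 + 1, with no two terms consecutive in the sequence.

75025 + 28657 + 6765 + 2584 + 610 + 55 + 8 + 3 + 1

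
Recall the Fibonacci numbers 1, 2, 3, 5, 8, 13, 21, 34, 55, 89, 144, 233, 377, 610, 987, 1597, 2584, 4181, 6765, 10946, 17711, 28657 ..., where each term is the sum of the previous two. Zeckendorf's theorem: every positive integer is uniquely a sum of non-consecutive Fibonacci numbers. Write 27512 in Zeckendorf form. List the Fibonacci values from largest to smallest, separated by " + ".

17711 + 6765 + 2584 + 377 + 55 + 13 + 5 + 2

subtract 17711 from 27512: 9801 remains
subtract 6765 from 9801: 3036 remains
subtract 2584 from 3036: 452 remains
subtract 377 from 452: 75 remains
subtract 55 from 75: 20 remains
subtract 13 from 20: 7 remains
subtract 5 from 7: 2 remains
subtract 2 from 2: 0 remains
So 27512 = 17711 + 6765 + 2584 + 377 + 55 + 13 + 5 + 2, with no two terms consecutive in the sequence.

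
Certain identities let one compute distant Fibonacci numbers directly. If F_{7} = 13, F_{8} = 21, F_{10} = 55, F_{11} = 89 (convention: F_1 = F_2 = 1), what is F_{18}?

By the addition formula F_{m+n} = F_m F_{n+1} + F_{m−1} F_n with m=8, n=10: F_{18} = 21·89 + 13·55 = 1869 + 715 = 2584.

2584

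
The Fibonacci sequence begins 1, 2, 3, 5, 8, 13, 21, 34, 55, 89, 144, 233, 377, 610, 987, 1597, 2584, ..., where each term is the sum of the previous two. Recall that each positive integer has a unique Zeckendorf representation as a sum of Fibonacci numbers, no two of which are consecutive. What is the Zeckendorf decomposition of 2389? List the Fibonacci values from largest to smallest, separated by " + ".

Greedy algorithm:
largest Fibonacci ≤ 2389 is 1597; 2389 − 1597 = 792
largest Fibonacci ≤ 792 is 610; 792 − 610 = 182
largest Fibonacci ≤ 182 is 144; 182 − 144 = 38
largest Fibonacci ≤ 38 is 34; 38 − 34 = 4
largest Fibonacci ≤ 4 is 3; 4 − 3 = 1
largest Fibonacci ≤ 1 is 1; 1 − 1 = 0
So 2389 = 1597 + 610 + 144 + 34 + 3 + 1, with no two terms consecutive in the sequence.

1597 + 610 + 144 + 34 + 3 + 1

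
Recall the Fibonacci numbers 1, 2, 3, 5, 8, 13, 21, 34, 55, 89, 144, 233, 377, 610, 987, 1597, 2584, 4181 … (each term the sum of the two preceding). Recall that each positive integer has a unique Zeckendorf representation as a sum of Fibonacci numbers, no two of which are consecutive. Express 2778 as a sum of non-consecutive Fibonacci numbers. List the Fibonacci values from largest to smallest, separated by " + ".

largest Fibonacci ≤ 2778 is 2584; 2778 − 2584 = 194
largest Fibonacci ≤ 194 is 144; 194 − 144 = 50
largest Fibonacci ≤ 50 is 34; 50 − 34 = 16
largest Fibonacci ≤ 16 is 13; 16 − 13 = 3
largest Fibonacci ≤ 3 is 3; 3 − 3 = 0
So 2778 = 2584 + 144 + 34 + 13 + 3, with no two terms consecutive in the sequence.

2584 + 144 + 34 + 13 + 3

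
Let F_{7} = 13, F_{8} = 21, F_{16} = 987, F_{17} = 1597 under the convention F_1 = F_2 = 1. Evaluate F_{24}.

By the addition formula F_{m+n} = F_m F_{n+1} + F_{m−1} F_n with m=8, n=16: F_{24} = 21·1597 + 13·987 = 33537 + 12831 = 46368.

46368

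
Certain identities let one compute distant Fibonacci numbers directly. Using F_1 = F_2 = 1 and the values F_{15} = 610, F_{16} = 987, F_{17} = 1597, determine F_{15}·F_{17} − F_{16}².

610·1597 − 987² = 974170 − 974169 = 1. (Cassini's identity: F_{k−1}F_{k+1} − F_k² = (−1)^k.)

1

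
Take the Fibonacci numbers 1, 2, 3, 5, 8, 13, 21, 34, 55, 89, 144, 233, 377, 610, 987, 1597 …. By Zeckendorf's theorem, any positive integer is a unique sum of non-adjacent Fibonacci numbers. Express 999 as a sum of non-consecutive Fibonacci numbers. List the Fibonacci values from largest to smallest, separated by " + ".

Repeatedly subtract the largest Fibonacci number that fits:
999: greatest Fibonacci not exceeding it is 987, leaving 12
12: greatest Fibonacci not exceeding it is 8, leaving 4
4: greatest Fibonacci not exceeding it is 3, leaving 1
1: greatest Fibonacci not exceeding it is 1, leaving 0
So 999 = 987 + 8 + 3 + 1, with no two terms consecutive in the sequence.

987 + 8 + 3 + 1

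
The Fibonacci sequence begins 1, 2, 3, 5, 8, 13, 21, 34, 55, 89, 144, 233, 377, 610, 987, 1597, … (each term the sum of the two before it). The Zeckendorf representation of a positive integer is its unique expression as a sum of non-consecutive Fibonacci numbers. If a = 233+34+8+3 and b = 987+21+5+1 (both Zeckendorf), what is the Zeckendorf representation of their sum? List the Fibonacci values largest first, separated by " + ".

987 + 233 + 55 + 13 + 3 + 1

The two numbers are 278 and 1014, so their sum is 1292.
1292 − 987 = 305
305 − 233 = 72
72 − 55 = 17
17 − 13 = 4
4 − 3 = 1
1 − 1 = 0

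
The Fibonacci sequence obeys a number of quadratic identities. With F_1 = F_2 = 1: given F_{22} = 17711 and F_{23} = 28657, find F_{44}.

701408733

By the doubling identity F_{2k} = F_k(2F_{k+1} − F_k): F_{44} = 17711·(2·28657 − 17711) = 17711·39603 = 701408733.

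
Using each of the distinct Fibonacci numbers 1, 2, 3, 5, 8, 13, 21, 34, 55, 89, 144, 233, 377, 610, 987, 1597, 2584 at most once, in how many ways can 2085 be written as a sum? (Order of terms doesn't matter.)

24

Starting from the Zeckendorf form and repeatedly splitting a term F_k into F_{k−1} + F_{k−2} (when neither is already used) reaches every representation.
2085 = 1597+377+89+21+1 = 1597+377+89+13+8+1 = 1597+377+55+34+21+1 = 1597+233+144+89+21+1 = … (20 more), for 24 in all.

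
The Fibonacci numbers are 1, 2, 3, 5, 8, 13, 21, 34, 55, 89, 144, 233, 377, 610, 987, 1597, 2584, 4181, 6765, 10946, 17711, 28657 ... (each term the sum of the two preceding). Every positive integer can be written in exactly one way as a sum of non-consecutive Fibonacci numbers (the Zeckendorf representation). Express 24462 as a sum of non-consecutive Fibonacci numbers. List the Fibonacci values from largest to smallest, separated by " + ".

17711 + 4181 + 1597 + 610 + 233 + 89 + 34 + 5 + 2

Greedily peel off the largest Fibonacci term at each step:
24462 − 17711 = 6751
6751 − 4181 = 2570
2570 − 1597 = 973
973 − 610 = 363
363 − 233 = 130
130 − 89 = 41
41 − 34 = 7
7 − 5 = 2
2 − 2 = 0
So 24462 = 17711 + 4181 + 1597 + 610 + 233 + 89 + 34 + 5 + 2, with no two terms consecutive in the sequence.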